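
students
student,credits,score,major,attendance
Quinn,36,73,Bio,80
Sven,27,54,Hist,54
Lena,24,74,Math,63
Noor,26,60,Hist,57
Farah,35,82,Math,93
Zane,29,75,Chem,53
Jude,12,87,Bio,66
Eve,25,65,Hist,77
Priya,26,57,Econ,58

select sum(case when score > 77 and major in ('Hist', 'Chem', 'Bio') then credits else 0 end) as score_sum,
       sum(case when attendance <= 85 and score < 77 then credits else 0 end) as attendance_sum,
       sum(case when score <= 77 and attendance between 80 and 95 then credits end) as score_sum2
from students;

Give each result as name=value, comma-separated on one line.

[score_sum: score > 77 and major in ('Hist', 'Chem', 'Bio')]
student=Quinn: ✗
student=Sven: ✗
student=Lena: ✗
student=Noor: ✗
student=Farah: ✗
student=Zane: ✗
student=Jude: ✓ → 12
student=Eve: ✗
student=Priya: ✗
score_sum = 12
—
[attendance_sum: attendance <= 85 and score < 77]
student=Quinn: ✓ → 36
student=Sven: ✓ → 27
student=Lena: ✓ → 24
student=Noor: ✓ → 26
student=Farah: ✗
student=Zane: ✓ → 29
student=Jude: ✗
student=Eve: ✓ → 25
student=Priya: ✓ → 26
attendance_sum = 36 + 27 + 24 + 26 + 29 + 25 + 26 = 193
—
[score_sum2: score <= 77 and attendance between 80 and 95]
student=Quinn: ✓ → 36
student=Sven: ✗
student=Lena: ✗
student=Noor: ✗
student=Farah: ✗
student=Zane: ✗
student=Jude: ✗
student=Eve: ✗
student=Priya: ✗
score_sum2 = 36

score_sum=12, attendance_sum=193, score_sum2=36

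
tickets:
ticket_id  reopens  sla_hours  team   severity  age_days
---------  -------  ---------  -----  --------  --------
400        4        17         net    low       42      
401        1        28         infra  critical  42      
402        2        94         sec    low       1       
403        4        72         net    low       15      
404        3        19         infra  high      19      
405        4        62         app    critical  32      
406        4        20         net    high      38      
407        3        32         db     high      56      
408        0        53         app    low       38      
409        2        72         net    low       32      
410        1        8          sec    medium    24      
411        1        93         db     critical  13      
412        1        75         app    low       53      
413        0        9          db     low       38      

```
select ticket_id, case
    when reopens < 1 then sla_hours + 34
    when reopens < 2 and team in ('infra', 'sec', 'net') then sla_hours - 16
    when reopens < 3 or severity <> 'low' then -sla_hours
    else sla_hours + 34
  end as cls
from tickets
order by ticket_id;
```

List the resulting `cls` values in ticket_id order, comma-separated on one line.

51, 12, -94, 106, -19, -62, -20, -32, 87, -72, -8, -93, -75, 43

ticket_id=400: ELSE → 51
ticket_id=401: reopens < 2 and team in ('infra', 'sec', 'net') → 12
ticket_id=402: reopens < 3 or severity <> 'low' → -94
ticket_id=403: ELSE → 106
ticket_id=404: reopens < 3 or severity <> 'low' → -19
ticket_id=405: reopens < 3 or severity <> 'low' → -62
ticket_id=406: reopens < 3 or severity <> 'low' → -20
ticket_id=407: reopens < 3 or severity <> 'low' → -32
ticket_id=408: reopens < 1 → 87
ticket_id=409: reopens < 3 or severity <> 'low' → -72
ticket_id=410: reopens < 2 and team in ('infra', 'sec', 'net') → -8
ticket_id=411: reopens < 3 or severity <> 'low' → -93
ticket_id=412: reopens < 3 or severity <> 'low' → -75
ticket_id=413: reopens < 1 → 43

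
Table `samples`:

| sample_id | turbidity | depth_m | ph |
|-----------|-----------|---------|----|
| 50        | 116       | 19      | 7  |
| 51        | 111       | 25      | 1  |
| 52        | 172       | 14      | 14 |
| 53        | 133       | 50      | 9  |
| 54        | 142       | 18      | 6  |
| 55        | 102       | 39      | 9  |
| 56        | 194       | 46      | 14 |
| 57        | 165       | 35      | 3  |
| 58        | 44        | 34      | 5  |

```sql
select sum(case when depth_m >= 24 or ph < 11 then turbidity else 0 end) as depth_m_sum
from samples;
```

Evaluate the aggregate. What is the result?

sample_id=50: ✓ → 116
sample_id=51: ✓ → 111
sample_id=52: ✗
sample_id=53: ✓ → 133
sample_id=54: ✓ → 142
sample_id=55: ✓ → 102
sample_id=56: ✓ → 194
sample_id=57: ✓ → 165
sample_id=58: ✓ → 44
depth_m_sum = 116 + 111 + 133 + 142 + 102 + 194 + 165 + 44 = 1007

1007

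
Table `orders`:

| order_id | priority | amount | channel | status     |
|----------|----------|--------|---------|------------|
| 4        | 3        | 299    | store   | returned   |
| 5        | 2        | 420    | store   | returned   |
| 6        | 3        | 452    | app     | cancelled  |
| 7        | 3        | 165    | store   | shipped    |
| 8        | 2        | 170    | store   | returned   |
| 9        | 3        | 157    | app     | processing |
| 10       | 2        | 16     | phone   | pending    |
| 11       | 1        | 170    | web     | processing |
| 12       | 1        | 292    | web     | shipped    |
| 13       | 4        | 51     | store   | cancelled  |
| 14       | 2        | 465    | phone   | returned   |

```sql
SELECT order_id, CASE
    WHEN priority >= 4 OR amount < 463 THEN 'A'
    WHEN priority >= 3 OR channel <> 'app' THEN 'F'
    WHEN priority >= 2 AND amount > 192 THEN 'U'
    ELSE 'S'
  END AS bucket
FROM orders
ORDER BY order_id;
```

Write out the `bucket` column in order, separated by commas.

A, A, A, A, A, A, A, A, A, A, F

order_id=4: priority >= 4 OR amount < 463 → A
order_id=5: priority >= 4 OR amount < 463 → A
order_id=6: priority >= 4 OR amount < 463 → A
order_id=7: priority >= 4 OR amount < 463 → A
order_id=8: priority >= 4 OR amount < 463 → A
order_id=9: priority >= 4 OR amount < 463 → A
order_id=10: priority >= 4 OR amount < 463 → A
order_id=11: priority >= 4 OR amount < 463 → A
order_id=12: priority >= 4 OR amount < 463 → A
order_id=13: priority >= 4 OR amount < 463 → A
order_id=14: priority >= 3 OR channel <> 'app' → F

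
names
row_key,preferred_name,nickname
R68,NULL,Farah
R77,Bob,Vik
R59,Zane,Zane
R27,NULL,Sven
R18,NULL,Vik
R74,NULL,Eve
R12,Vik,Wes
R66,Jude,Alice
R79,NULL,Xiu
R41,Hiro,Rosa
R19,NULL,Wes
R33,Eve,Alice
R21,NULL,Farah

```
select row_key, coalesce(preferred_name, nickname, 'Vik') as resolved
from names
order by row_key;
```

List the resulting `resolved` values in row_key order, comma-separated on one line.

Vik, Vik, Wes, Farah, Sven, Eve, Hiro, Zane, Jude, Farah, Eve, Bob, Xiu

row_key=R12: preferred_name=Vik → Vik
row_key=R18: preferred_name=NULL, nickname=Vik → Vik
row_key=R19: preferred_name=NULL, nickname=Wes → Wes
row_key=R21: preferred_name=NULL, nickname=Farah → Farah
row_key=R27: preferred_name=NULL, nickname=Sven → Sven
row_key=R33: preferred_name=Eve → Eve
row_key=R41: preferred_name=Hiro → Hiro
row_key=R59: preferred_name=Zane → Zane
row_key=R66: preferred_name=Jude → Jude
row_key=R68: preferred_name=NULL, nickname=Farah → Farah
row_key=R74: preferred_name=NULL, nickname=Eve → Eve
row_key=R77: preferred_name=Bob → Bob
row_key=R79: preferred_name=NULL, nickname=Xiu → Xiu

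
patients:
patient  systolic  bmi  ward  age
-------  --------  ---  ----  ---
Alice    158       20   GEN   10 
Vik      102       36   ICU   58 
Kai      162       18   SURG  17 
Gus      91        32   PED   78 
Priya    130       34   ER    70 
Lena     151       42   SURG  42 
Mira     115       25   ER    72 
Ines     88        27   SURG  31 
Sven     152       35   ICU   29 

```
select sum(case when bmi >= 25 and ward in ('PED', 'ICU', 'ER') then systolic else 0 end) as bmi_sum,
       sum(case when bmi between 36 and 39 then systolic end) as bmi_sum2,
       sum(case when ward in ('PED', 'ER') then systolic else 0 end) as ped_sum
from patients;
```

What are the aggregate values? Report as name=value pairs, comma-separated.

bmi_sum=590, bmi_sum2=102, ped_sum=336

[bmi_sum: bmi >= 25 and ward in ('PED', 'ICU', 'ER')]
patient=Alice: ✗
patient=Vik: ✓ → 102
patient=Kai: ✗
patient=Gus: ✓ → 91
patient=Priya: ✓ → 130
patient=Lena: ✗
patient=Mira: ✓ → 115
patient=Ines: ✗
patient=Sven: ✓ → 152
bmi_sum = 102 + 91 + 130 + 115 + 152 = 590
—
[bmi_sum2: bmi between 36 and 39]
patient=Alice: ✗
patient=Vik: ✓ → 102
patient=Kai: ✗
patient=Gus: ✗
patient=Priya: ✗
patient=Lena: ✗
patient=Mira: ✗
patient=Ines: ✗
patient=Sven: ✗
bmi_sum2 = 102
—
[ped_sum: ward in ('PED', 'ER')]
patient=Alice: ✗
patient=Vik: ✗
patient=Kai: ✗
patient=Gus: ✓ → 91
patient=Priya: ✓ → 130
patient=Lena: ✗
patient=Mira: ✓ → 115
patient=Ines: ✗
patient=Sven: ✗
ped_sum = 91 + 130 + 115 = 336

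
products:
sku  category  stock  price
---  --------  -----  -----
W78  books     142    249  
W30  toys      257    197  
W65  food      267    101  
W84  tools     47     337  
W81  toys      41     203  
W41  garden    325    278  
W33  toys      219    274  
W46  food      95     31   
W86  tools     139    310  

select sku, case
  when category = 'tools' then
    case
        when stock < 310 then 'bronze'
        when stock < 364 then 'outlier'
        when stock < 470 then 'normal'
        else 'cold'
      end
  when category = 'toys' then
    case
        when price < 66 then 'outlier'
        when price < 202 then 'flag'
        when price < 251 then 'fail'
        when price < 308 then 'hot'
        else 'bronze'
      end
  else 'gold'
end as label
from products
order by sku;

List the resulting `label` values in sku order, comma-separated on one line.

flag, hot, gold, gold, gold, gold, fail, bronze, bronze

sku=W30: category='toys' → inner[price < 202] → flag
sku=W33: category='toys' → inner[price < 308] → hot
sku=W41: category='garden' → outer ELSE → gold
sku=W46: category='food' → outer ELSE → gold
sku=W65: category='food' → outer ELSE → gold
sku=W78: category='books' → outer ELSE → gold
sku=W81: category='toys' → inner[price < 251] → fail
sku=W84: category='tools' → inner[stock < 310] → bronze
sku=W86: category='tools' → inner[stock < 310] → bronze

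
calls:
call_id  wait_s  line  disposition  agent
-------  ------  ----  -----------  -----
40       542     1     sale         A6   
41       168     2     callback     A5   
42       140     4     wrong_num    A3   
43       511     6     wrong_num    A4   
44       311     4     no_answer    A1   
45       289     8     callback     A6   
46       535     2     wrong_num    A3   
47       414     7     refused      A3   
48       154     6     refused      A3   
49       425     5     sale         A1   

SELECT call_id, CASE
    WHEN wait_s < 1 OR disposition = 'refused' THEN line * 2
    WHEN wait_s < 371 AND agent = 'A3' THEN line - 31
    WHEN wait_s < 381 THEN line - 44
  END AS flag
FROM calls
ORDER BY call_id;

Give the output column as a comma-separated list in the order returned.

call_id=40: (no match → NULL) → NULL
call_id=41: wait_s < 381 → -42
call_id=42: wait_s < 371 AND agent = 'A3' → -27
call_id=43: (no match → NULL) → NULL
call_id=44: wait_s < 381 → -40
call_id=45: wait_s < 381 → -36
call_id=46: (no match → NULL) → NULL
call_id=47: wait_s < 1 OR disposition = 'refused' → 14
call_id=48: wait_s < 1 OR disposition = 'refused' → 12
call_id=49: (no match → NULL) → NULL

NULL, -42, -27, NULL, -40, -36, NULL, 14, 12, NULL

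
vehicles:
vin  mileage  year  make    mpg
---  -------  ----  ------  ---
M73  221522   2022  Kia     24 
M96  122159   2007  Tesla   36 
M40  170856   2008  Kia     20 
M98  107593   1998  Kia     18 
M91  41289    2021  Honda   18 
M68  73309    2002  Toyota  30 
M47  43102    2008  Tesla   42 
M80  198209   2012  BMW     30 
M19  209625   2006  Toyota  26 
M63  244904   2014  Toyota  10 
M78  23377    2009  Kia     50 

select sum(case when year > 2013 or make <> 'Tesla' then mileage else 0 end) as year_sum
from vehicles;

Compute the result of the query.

1290684

vin=M73: ✓ → 221522
vin=M96: ✗
vin=M40: ✓ → 170856
vin=M98: ✓ → 107593
vin=M91: ✓ → 41289
vin=M68: ✓ → 73309
vin=M47: ✗
vin=M80: ✓ → 198209
vin=M19: ✓ → 209625
vin=M63: ✓ → 244904
vin=M78: ✓ → 23377
year_sum = 221522 + 170856 + 107593 + 41289 + 73309 + 198209 + 209625 + 244904 + 23377 = 1290684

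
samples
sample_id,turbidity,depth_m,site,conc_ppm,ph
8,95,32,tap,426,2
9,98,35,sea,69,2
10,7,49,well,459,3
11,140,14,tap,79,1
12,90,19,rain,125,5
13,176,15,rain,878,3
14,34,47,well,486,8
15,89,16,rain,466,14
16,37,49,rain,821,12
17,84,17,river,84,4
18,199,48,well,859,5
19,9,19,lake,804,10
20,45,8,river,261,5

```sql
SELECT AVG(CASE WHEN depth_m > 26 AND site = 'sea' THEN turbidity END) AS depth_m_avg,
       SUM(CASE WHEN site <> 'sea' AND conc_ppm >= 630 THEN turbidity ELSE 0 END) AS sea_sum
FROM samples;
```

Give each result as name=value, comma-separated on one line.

[depth_m_avg: depth_m > 26 AND site = 'sea']
sample_id=8: ✗
sample_id=9: ✓ → 98
sample_id=10: ✗
sample_id=11: ✗
sample_id=12: ✗
sample_id=13: ✗
sample_id=14: ✗
sample_id=15: ✗
sample_id=16: ✗
sample_id=17: ✗
sample_id=18: ✗
sample_id=19: ✗
sample_id=20: ✗
depth_m_avg = 98
—
[sea_sum: site <> 'sea' AND conc_ppm >= 630]
sample_id=8: ✗
sample_id=9: ✗
sample_id=10: ✗
sample_id=11: ✗
sample_id=12: ✗
sample_id=13: ✓ → 176
sample_id=14: ✗
sample_id=15: ✗
sample_id=16: ✓ → 37
sample_id=17: ✗
sample_id=18: ✓ → 199
sample_id=19: ✓ → 9
sample_id=20: ✗
sea_sum = 176 + 37 + 199 + 9 = 421

depth_m_avg=98, sea_sum=421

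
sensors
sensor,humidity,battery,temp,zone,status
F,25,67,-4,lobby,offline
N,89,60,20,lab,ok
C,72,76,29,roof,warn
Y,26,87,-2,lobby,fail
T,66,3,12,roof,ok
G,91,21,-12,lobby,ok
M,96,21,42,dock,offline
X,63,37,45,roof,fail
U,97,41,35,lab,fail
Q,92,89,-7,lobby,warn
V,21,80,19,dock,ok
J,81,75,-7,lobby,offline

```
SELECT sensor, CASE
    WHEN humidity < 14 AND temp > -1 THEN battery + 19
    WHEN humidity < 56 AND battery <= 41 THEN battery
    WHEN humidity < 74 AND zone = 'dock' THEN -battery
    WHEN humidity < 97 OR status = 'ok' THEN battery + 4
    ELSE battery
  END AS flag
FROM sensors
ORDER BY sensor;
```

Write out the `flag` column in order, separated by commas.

sensor=C: humidity < 97 OR status = 'ok' → 80
sensor=F: humidity < 97 OR status = 'ok' → 71
sensor=G: humidity < 97 OR status = 'ok' → 25
sensor=J: humidity < 97 OR status = 'ok' → 79
sensor=M: humidity < 97 OR status = 'ok' → 25
sensor=N: humidity < 97 OR status = 'ok' → 64
sensor=Q: humidity < 97 OR status = 'ok' → 93
sensor=T: humidity < 97 OR status = 'ok' → 7
sensor=U: ELSE → 41
sensor=V: humidity < 74 AND zone = 'dock' → -80
sensor=X: humidity < 97 OR status = 'ok' → 41
sensor=Y: humidity < 97 OR status = 'ok' → 91

80, 71, 25, 79, 25, 64, 93, 7, 41, -80, 41, 91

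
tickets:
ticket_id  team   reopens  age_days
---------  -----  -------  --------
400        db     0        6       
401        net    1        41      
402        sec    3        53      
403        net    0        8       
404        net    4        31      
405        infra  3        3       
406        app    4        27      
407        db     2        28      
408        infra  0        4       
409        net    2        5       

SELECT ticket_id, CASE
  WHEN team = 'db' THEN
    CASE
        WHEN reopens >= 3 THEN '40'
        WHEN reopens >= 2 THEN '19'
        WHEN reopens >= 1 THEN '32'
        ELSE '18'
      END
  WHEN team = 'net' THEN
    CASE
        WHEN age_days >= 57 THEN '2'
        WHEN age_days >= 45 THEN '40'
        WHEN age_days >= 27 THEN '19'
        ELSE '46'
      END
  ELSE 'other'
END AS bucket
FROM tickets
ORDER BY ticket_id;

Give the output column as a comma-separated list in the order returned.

ticket_id=400: team='db' → inner[ELSE] → 18
ticket_id=401: team='net' → inner[age_days >= 27] → 19
ticket_id=402: team='sec' → outer ELSE → other
ticket_id=403: team='net' → inner[ELSE] → 46
ticket_id=404: team='net' → inner[age_days >= 27] → 19
ticket_id=405: team='infra' → outer ELSE → other
ticket_id=406: team='app' → outer ELSE → other
ticket_id=407: team='db' → inner[reopens >= 2] → 19
ticket_id=408: team='infra' → outer ELSE → other
ticket_id=409: team='net' → inner[ELSE] → 46

18, 19, other, 46, 19, other, other, 19, other, 46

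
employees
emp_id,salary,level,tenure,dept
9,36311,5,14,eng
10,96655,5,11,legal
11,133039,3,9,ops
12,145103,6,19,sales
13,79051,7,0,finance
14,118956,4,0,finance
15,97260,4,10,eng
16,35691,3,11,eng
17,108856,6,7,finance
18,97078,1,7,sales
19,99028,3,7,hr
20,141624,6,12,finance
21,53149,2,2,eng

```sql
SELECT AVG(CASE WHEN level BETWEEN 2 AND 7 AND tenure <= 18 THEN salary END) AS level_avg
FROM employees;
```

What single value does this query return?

emp_id=9: ✓ → 36311
emp_id=10: ✓ → 96655
emp_id=11: ✓ → 133039
emp_id=12: ✗
emp_id=13: ✓ → 79051
emp_id=14: ✓ → 118956
emp_id=15: ✓ → 97260
emp_id=16: ✓ → 35691
emp_id=17: ✓ → 108856
emp_id=18: ✗
emp_id=19: ✓ → 99028
emp_id=20: ✓ → 141624
emp_id=21: ✓ → 53149
level_avg = (36311 + 96655 + 133039 + 79051 + 118956 + 97260 + 35691 + 108856 + 99028 + 141624 + 53149) / 11 = 90874.5454545455

90874.5454545455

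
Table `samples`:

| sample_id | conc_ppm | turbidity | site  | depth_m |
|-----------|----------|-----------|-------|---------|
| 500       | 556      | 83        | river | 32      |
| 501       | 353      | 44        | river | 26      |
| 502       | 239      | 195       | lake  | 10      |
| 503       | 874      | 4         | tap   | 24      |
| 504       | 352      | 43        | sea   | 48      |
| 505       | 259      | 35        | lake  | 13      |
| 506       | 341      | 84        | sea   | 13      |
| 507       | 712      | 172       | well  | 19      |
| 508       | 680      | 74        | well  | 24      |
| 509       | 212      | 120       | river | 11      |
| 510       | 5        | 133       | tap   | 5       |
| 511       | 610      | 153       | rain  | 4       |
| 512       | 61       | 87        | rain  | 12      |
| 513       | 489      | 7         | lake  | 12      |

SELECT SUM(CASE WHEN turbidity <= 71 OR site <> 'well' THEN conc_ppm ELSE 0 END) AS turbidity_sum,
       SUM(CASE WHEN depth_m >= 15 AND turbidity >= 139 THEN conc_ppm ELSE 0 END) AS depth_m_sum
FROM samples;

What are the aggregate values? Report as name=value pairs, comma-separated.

turbidity_sum=4351, depth_m_sum=712

[turbidity_sum: turbidity <= 71 OR site <> 'well']
sample_id=500: ✓ → 556
sample_id=501: ✓ → 353
sample_id=502: ✓ → 239
sample_id=503: ✓ → 874
sample_id=504: ✓ → 352
sample_id=505: ✓ → 259
sample_id=506: ✓ → 341
sample_id=507: ✗
sample_id=508: ✗
sample_id=509: ✓ → 212
sample_id=510: ✓ → 5
sample_id=511: ✓ → 610
sample_id=512: ✓ → 61
sample_id=513: ✓ → 489
turbidity_sum = 556 + 353 + 239 + 874 + 352 + 259 + 341 + 212 + 5 + 610 + 61 + 489 = 4351
—
[depth_m_sum: depth_m >= 15 AND turbidity >= 139]
sample_id=500: ✗
sample_id=501: ✗
sample_id=502: ✗
sample_id=503: ✗
sample_id=504: ✗
sample_id=505: ✗
sample_id=506: ✗
sample_id=507: ✓ → 712
sample_id=508: ✗
sample_id=509: ✗
sample_id=510: ✗
sample_id=511: ✗
sample_id=512: ✗
sample_id=513: ✗
depth_m_sum = 712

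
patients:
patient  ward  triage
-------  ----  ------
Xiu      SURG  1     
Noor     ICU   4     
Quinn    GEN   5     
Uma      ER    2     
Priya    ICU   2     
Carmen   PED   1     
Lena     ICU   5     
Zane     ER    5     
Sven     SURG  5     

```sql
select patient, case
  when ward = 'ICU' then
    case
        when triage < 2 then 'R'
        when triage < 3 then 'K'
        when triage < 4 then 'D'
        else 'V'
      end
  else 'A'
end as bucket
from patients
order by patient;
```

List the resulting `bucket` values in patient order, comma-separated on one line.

A, V, V, K, A, A, A, A, A

patient=Carmen: ward='PED' → outer ELSE → A
patient=Lena: ward='ICU' → inner[ELSE] → V
patient=Noor: ward='ICU' → inner[ELSE] → V
patient=Priya: ward='ICU' → inner[triage < 3] → K
patient=Quinn: ward='GEN' → outer ELSE → A
patient=Sven: ward='SURG' → outer ELSE → A
patient=Uma: ward='ER' → outer ELSE → A
patient=Xiu: ward='SURG' → outer ELSE → A
patient=Zane: ward='ER' → outer ELSE → A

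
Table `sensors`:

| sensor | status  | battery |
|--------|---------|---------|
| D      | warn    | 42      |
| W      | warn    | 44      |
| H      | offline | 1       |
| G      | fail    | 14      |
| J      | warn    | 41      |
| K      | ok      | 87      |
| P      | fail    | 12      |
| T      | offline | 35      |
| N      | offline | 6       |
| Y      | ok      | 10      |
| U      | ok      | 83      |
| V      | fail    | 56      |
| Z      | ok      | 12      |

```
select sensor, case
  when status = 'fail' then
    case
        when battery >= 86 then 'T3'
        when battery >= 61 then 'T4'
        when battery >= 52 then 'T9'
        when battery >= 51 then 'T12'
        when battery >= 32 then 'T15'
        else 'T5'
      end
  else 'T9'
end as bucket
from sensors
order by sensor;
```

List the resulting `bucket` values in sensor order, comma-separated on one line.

T9, T5, T9, T9, T9, T9, T5, T9, T9, T9, T9, T9, T9

sensor=D: status='warn' → outer ELSE → T9
sensor=G: status='fail' → inner[ELSE] → T5
sensor=H: status='offline' → outer ELSE → T9
sensor=J: status='warn' → outer ELSE → T9
sensor=K: status='ok' → outer ELSE → T9
sensor=N: status='offline' → outer ELSE → T9
sensor=P: status='fail' → inner[ELSE] → T5
sensor=T: status='offline' → outer ELSE → T9
sensor=U: status='ok' → outer ELSE → T9
sensor=V: status='fail' → inner[battery >= 52] → T9
sensor=W: status='warn' → outer ELSE → T9
sensor=Y: status='ok' → outer ELSE → T9
sensor=Z: status='ok' → outer ELSE → T9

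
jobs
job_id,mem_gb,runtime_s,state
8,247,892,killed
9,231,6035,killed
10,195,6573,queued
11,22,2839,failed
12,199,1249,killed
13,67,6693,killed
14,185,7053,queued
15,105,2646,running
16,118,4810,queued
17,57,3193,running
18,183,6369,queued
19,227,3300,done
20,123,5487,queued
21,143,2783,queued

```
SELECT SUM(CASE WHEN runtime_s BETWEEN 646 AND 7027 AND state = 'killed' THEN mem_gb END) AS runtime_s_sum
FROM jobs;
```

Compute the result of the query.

job_id=8: ✓ → 247
job_id=9: ✓ → 231
job_id=10: ✗
job_id=11: ✗
job_id=12: ✓ → 199
job_id=13: ✓ → 67
job_id=14: ✗
job_id=15: ✗
job_id=16: ✗
job_id=17: ✗
job_id=18: ✗
job_id=19: ✗
job_id=20: ✗
job_id=21: ✗
runtime_s_sum = 247 + 231 + 199 + 67 = 744

744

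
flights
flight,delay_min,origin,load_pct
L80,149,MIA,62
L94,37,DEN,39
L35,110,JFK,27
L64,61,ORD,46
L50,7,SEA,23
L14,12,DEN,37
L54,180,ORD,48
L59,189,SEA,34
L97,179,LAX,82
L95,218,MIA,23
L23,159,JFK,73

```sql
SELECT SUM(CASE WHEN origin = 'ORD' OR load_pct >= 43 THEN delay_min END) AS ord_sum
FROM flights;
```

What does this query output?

728

flight=L80: ✓ → 149
flight=L94: ✗
flight=L35: ✗
flight=L64: ✓ → 61
flight=L50: ✗
flight=L14: ✗
flight=L54: ✓ → 180
flight=L59: ✗
flight=L97: ✓ → 179
flight=L95: ✗
flight=L23: ✓ → 159
ord_sum = 149 + 61 + 180 + 179 + 159 = 728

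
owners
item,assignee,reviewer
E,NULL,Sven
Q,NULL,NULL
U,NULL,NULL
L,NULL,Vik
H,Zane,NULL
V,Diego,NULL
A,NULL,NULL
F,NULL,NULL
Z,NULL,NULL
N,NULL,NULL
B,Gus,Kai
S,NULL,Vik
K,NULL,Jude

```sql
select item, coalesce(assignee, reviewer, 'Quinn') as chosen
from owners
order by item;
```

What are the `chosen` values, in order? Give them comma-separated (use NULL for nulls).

item=A: assignee=NULL, reviewer=NULL, → literal Quinn → Quinn
item=B: assignee=Gus → Gus
item=E: assignee=NULL, reviewer=Sven → Sven
item=F: assignee=NULL, reviewer=NULL, → literal Quinn → Quinn
item=H: assignee=Zane → Zane
item=K: assignee=NULL, reviewer=Jude → Jude
item=L: assignee=NULL, reviewer=Vik → Vik
item=N: assignee=NULL, reviewer=NULL, → literal Quinn → Quinn
item=Q: assignee=NULL, reviewer=NULL, → literal Quinn → Quinn
item=S: assignee=NULL, reviewer=Vik → Vik
item=U: assignee=NULL, reviewer=NULL, → literal Quinn → Quinn
item=V: assignee=Diego → Diego
item=Z: assignee=NULL, reviewer=NULL, → literal Quinn → Quinn

Quinn, Gus, Sven, Quinn, Zane, Jude, Vik, Quinn, Quinn, Vik, Quinn, Diego, Quinn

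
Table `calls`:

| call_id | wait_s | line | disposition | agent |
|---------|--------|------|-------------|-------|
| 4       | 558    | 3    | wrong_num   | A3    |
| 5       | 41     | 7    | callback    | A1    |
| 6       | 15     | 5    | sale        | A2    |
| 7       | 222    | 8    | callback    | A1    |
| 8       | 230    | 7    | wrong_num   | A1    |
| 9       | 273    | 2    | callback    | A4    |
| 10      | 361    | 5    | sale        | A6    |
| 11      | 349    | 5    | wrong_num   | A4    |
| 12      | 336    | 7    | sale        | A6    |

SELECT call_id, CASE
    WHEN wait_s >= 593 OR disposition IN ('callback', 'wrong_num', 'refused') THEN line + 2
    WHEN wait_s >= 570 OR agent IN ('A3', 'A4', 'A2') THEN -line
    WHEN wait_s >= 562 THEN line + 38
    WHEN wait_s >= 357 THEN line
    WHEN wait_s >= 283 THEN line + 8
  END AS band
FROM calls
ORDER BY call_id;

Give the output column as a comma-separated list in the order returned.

call_id=4: wait_s >= 593 OR disposition IN ('callback', 'wrong_num', 'refused') → 5
call_id=5: wait_s >= 593 OR disposition IN ('callback', 'wrong_num', 'refused') → 9
call_id=6: wait_s >= 570 OR agent IN ('A3', 'A4', 'A2') → -5
call_id=7: wait_s >= 593 OR disposition IN ('callback', 'wrong_num', 'refused') → 10
call_id=8: wait_s >= 593 OR disposition IN ('callback', 'wrong_num', 'refused') → 9
call_id=9: wait_s >= 593 OR disposition IN ('callback', 'wrong_num', 'refused') → 4
call_id=10: wait_s >= 357 → 5
call_id=11: wait_s >= 593 OR disposition IN ('callback', 'wrong_num', 'refused') → 7
call_id=12: wait_s >= 283 → 15

5, 9, -5, 10, 9, 4, 5, 7, 15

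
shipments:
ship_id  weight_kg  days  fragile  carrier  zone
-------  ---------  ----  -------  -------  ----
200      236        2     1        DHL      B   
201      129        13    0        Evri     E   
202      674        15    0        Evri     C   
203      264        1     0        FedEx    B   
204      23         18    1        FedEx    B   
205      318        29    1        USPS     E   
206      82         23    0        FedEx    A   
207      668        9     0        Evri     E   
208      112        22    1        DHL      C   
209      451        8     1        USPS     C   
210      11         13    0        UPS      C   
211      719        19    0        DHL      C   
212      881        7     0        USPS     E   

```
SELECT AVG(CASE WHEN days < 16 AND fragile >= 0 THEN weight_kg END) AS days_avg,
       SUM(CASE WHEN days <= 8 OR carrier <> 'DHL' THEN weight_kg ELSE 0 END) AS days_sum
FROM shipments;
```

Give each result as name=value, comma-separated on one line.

[days_avg: days < 16 AND fragile >= 0]
ship_id=200: ✓ → 236
ship_id=201: ✓ → 129
ship_id=202: ✓ → 674
ship_id=203: ✓ → 264
ship_id=204: ✗
ship_id=205: ✗
ship_id=206: ✗
ship_id=207: ✓ → 668
ship_id=208: ✗
ship_id=209: ✓ → 451
ship_id=210: ✓ → 11
ship_id=211: ✗
ship_id=212: ✓ → 881
days_avg = (236 + 129 + 674 + 264 + 668 + 451 + 11 + 881) / 8 = 414.25
—
[days_sum: days <= 8 OR carrier <> 'DHL']
ship_id=200: ✓ → 236
ship_id=201: ✓ → 129
ship_id=202: ✓ → 674
ship_id=203: ✓ → 264
ship_id=204: ✓ → 23
ship_id=205: ✓ → 318
ship_id=206: ✓ → 82
ship_id=207: ✓ → 668
ship_id=208: ✗
ship_id=209: ✓ → 451
ship_id=210: ✓ → 11
ship_id=211: ✗
ship_id=212: ✓ → 881
days_sum = 236 + 129 + 674 + 264 + 23 + 318 + 82 + 668 + 451 + 11 + 881 = 3737

days_avg=414.25, days_sum=3737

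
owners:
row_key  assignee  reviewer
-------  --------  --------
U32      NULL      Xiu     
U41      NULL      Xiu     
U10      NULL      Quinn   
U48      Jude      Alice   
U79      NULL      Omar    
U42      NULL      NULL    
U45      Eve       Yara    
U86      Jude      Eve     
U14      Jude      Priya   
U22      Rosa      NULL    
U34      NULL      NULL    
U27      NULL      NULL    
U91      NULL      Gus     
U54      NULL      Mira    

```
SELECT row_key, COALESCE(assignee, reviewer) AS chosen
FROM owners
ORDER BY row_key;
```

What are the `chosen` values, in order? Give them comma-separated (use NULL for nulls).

row_key=U10: assignee=NULL, reviewer=Quinn → Quinn
row_key=U14: assignee=Jude → Jude
row_key=U22: assignee=Rosa → Rosa
row_key=U27: assignee=NULL, reviewer=NULL (all NULL) → NULL
row_key=U32: assignee=NULL, reviewer=Xiu → Xiu
row_key=U34: assignee=NULL, reviewer=NULL (all NULL) → NULL
row_key=U41: assignee=NULL, reviewer=Xiu → Xiu
row_key=U42: assignee=NULL, reviewer=NULL (all NULL) → NULL
row_key=U45: assignee=Eve → Eve
row_key=U48: assignee=Jude → Jude
row_key=U54: assignee=NULL, reviewer=Mira → Mira
row_key=U79: assignee=NULL, reviewer=Omar → Omar
row_key=U86: assignee=Jude → Jude
row_key=U91: assignee=NULL, reviewer=Gus → Gus

Quinn, Jude, Rosa, NULL, Xiu, NULL, Xiu, NULL, Eve, Jude, Mira, Omar, Jude, Gus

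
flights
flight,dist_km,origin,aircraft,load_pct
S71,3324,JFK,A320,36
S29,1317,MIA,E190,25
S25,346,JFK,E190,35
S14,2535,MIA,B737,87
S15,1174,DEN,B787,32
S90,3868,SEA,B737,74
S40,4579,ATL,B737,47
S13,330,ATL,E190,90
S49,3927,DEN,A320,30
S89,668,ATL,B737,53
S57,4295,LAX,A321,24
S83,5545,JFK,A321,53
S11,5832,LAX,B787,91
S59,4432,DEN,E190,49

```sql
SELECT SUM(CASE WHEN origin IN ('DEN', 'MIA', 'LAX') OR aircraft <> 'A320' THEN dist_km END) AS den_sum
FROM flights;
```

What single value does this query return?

38848

flight=S71: ✗
flight=S29: ✓ → 1317
flight=S25: ✓ → 346
flight=S14: ✓ → 2535
flight=S15: ✓ → 1174
flight=S90: ✓ → 3868
flight=S40: ✓ → 4579
flight=S13: ✓ → 330
flight=S49: ✓ → 3927
flight=S89: ✓ → 668
flight=S57: ✓ → 4295
flight=S83: ✓ → 5545
flight=S11: ✓ → 5832
flight=S59: ✓ → 4432
den_sum = 1317 + 346 + 2535 + 1174 + 3868 + 4579 + 330 + 3927 + 668 + 4295 + 5545 + 5832 + 4432 = 38848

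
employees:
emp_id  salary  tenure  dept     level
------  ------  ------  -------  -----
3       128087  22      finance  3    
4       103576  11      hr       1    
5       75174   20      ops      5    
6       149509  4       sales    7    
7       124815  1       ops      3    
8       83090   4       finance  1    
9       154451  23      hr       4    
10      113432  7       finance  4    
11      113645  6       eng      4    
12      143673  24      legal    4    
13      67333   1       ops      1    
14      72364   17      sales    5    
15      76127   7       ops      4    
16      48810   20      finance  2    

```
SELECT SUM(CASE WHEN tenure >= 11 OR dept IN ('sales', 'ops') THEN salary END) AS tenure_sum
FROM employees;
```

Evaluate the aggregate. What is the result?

1143919

emp_id=3: ✓ → 128087
emp_id=4: ✓ → 103576
emp_id=5: ✓ → 75174
emp_id=6: ✓ → 149509
emp_id=7: ✓ → 124815
emp_id=8: ✗
emp_id=9: ✓ → 154451
emp_id=10: ✗
emp_id=11: ✗
emp_id=12: ✓ → 143673
emp_id=13: ✓ → 67333
emp_id=14: ✓ → 72364
emp_id=15: ✓ → 76127
emp_id=16: ✓ → 48810
tenure_sum = 128087 + 103576 + 75174 + 149509 + 124815 + 154451 + 143673 + 67333 + 72364 + 76127 + 48810 = 1143919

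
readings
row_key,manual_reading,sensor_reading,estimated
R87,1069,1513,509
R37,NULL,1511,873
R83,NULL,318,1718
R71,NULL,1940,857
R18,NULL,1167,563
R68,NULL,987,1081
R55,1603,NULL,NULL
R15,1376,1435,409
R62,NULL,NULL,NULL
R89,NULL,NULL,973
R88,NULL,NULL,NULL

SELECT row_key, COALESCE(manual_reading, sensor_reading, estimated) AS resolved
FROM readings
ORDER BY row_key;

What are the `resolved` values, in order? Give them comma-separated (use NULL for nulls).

1376, 1167, 1511, 1603, NULL, 987, 1940, 318, 1069, NULL, 973

row_key=R15: manual_reading=1376 → 1376
row_key=R18: manual_reading=NULL, sensor_reading=1167 → 1167
row_key=R37: manual_reading=NULL, sensor_reading=1511 → 1511
row_key=R55: manual_reading=1603 → 1603
row_key=R62: manual_reading=NULL, sensor_reading=NULL, estimated=NULL (all NULL) → NULL
row_key=R68: manual_reading=NULL, sensor_reading=987 → 987
row_key=R71: manual_reading=NULL, sensor_reading=1940 → 1940
row_key=R83: manual_reading=NULL, sensor_reading=318 → 318
row_key=R87: manual_reading=1069 → 1069
row_key=R88: manual_reading=NULL, sensor_reading=NULL, estimated=NULL (all NULL) → NULL
row_key=R89: manual_reading=NULL, sensor_reading=NULL, estimated=973 → 973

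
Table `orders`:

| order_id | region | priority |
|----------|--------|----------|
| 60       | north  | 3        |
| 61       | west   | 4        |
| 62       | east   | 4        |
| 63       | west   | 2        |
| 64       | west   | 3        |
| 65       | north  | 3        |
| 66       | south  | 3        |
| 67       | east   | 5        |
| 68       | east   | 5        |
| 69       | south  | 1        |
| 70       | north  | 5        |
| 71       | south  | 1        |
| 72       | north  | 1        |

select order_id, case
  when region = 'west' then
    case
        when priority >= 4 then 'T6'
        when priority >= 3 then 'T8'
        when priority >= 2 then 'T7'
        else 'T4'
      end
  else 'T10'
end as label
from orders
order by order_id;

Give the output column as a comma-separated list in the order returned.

T10, T6, T10, T7, T8, T10, T10, T10, T10, T10, T10, T10, T10

order_id=60: region='north' → outer ELSE → T10
order_id=61: region='west' → inner[priority >= 4] → T6
order_id=62: region='east' → outer ELSE → T10
order_id=63: region='west' → inner[priority >= 2] → T7
order_id=64: region='west' → inner[priority >= 3] → T8
order_id=65: region='north' → outer ELSE → T10
order_id=66: region='south' → outer ELSE → T10
order_id=67: region='east' → outer ELSE → T10
order_id=68: region='east' → outer ELSE → T10
order_id=69: region='south' → outer ELSE → T10
order_id=70: region='north' → outer ELSE → T10
order_id=71: region='south' → outer ELSE → T10
order_id=72: region='north' → outer ELSE → T10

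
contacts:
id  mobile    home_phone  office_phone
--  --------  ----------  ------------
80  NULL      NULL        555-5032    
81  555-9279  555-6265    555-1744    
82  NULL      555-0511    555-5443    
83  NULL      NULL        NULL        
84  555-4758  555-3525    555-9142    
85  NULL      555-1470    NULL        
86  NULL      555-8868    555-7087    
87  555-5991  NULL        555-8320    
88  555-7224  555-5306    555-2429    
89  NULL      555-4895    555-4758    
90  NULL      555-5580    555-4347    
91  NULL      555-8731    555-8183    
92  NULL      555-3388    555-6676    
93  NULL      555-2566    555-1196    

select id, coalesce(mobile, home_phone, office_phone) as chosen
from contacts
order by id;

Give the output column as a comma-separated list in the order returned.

555-5032, 555-9279, 555-0511, NULL, 555-4758, 555-1470, 555-8868, 555-5991, 555-7224, 555-4895, 555-5580, 555-8731, 555-3388, 555-2566

id=80: mobile=NULL, home_phone=NULL, office_phone=555-5032 → 555-5032
id=81: mobile=555-9279 → 555-9279
id=82: mobile=NULL, home_phone=555-0511 → 555-0511
id=83: mobile=NULL, home_phone=NULL, office_phone=NULL (all NULL) → NULL
id=84: mobile=555-4758 → 555-4758
id=85: mobile=NULL, home_phone=555-1470 → 555-1470
id=86: mobile=NULL, home_phone=555-8868 → 555-8868
id=87: mobile=555-5991 → 555-5991
id=88: mobile=555-7224 → 555-7224
id=89: mobile=NULL, home_phone=555-4895 → 555-4895
id=90: mobile=NULL, home_phone=555-5580 → 555-5580
id=91: mobile=NULL, home_phone=555-8731 → 555-8731
id=92: mobile=NULL, home_phone=555-3388 → 555-3388
id=93: mobile=NULL, home_phone=555-2566 → 555-2566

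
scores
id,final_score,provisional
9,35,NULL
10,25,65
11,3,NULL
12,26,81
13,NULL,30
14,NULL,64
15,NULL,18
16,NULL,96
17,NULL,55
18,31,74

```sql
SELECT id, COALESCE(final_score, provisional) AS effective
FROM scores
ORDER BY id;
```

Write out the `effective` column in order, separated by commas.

id=9: final_score=35 → 35
id=10: final_score=25 → 25
id=11: final_score=3 → 3
id=12: final_score=26 → 26
id=13: final_score=NULL, provisional=30 → 30
id=14: final_score=NULL, provisional=64 → 64
id=15: final_score=NULL, provisional=18 → 18
id=16: final_score=NULL, provisional=96 → 96
id=17: final_score=NULL, provisional=55 → 55
id=18: final_score=31 → 31

35, 25, 3, 26, 30, 64, 18, 96, 55, 31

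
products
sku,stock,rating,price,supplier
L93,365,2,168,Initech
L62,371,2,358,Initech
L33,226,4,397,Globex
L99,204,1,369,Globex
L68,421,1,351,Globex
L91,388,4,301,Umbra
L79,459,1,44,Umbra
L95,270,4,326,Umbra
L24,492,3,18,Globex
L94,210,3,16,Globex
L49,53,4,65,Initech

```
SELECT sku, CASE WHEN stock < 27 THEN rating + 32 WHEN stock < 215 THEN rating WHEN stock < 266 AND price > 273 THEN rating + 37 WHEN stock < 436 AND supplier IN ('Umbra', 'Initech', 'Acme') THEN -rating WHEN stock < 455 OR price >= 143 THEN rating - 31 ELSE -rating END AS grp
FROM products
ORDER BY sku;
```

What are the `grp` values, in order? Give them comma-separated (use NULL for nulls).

sku=L24: ELSE → -3
sku=L33: stock < 266 AND price > 273 → 41
sku=L49: stock < 215 → 4
sku=L62: stock < 436 AND supplier IN ('Umbra', 'Initech', 'Acme') → -2
sku=L68: stock < 455 OR price >= 143 → -30
sku=L79: ELSE → -1
sku=L91: stock < 436 AND supplier IN ('Umbra', 'Initech', 'Acme') → -4
sku=L93: stock < 436 AND supplier IN ('Umbra', 'Initech', 'Acme') → -2
sku=L94: stock < 215 → 3
sku=L95: stock < 436 AND supplier IN ('Umbra', 'Initech', 'Acme') → -4
sku=L99: stock < 215 → 1

-3, 41, 4, -2, -30, -1, -4, -2, 3, -4, 1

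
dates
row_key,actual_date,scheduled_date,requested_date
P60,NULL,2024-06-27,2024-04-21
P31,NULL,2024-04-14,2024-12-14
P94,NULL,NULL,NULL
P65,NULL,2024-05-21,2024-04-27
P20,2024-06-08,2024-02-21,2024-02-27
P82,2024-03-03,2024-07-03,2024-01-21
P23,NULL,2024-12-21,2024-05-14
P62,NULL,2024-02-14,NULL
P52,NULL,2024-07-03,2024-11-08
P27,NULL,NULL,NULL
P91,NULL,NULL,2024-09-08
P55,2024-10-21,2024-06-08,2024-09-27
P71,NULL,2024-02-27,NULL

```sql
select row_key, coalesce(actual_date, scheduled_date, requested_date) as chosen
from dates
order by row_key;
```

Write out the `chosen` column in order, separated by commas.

2024-06-08, 2024-12-21, NULL, 2024-04-14, 2024-07-03, 2024-10-21, 2024-06-27, 2024-02-14, 2024-05-21, 2024-02-27, 2024-03-03, 2024-09-08, NULL

row_key=P20: actual_date=2024-06-08 → 2024-06-08
row_key=P23: actual_date=NULL, scheduled_date=2024-12-21 → 2024-12-21
row_key=P27: actual_date=NULL, scheduled_date=NULL, requested_date=NULL (all NULL) → NULL
row_key=P31: actual_date=NULL, scheduled_date=2024-04-14 → 2024-04-14
row_key=P52: actual_date=NULL, scheduled_date=2024-07-03 → 2024-07-03
row_key=P55: actual_date=2024-10-21 → 2024-10-21
row_key=P60: actual_date=NULL, scheduled_date=2024-06-27 → 2024-06-27
row_key=P62: actual_date=NULL, scheduled_date=2024-02-14 → 2024-02-14
row_key=P65: actual_date=NULL, scheduled_date=2024-05-21 → 2024-05-21
row_key=P71: actual_date=NULL, scheduled_date=2024-02-27 → 2024-02-27
row_key=P82: actual_date=2024-03-03 → 2024-03-03
row_key=P91: actual_date=NULL, scheduled_date=NULL, requested_date=2024-09-08 → 2024-09-08
row_key=P94: actual_date=NULL, scheduled_date=NULL, requested_date=NULL (all NULL) → NULL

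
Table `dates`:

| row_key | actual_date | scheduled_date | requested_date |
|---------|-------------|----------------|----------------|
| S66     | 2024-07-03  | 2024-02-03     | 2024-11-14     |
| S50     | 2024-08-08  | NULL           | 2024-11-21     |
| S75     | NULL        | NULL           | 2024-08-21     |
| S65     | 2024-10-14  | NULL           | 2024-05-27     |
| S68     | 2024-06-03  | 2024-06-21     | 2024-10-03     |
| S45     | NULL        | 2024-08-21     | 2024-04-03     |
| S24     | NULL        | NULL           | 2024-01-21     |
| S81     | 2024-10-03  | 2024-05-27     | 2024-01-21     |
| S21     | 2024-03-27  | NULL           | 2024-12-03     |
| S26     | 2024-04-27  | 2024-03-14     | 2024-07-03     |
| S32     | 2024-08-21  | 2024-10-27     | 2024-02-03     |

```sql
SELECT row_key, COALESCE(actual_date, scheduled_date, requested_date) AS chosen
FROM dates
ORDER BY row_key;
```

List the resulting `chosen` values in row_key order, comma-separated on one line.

row_key=S21: actual_date=2024-03-27 → 2024-03-27
row_key=S24: actual_date=NULL, scheduled_date=NULL, requested_date=2024-01-21 → 2024-01-21
row_key=S26: actual_date=2024-04-27 → 2024-04-27
row_key=S32: actual_date=2024-08-21 → 2024-08-21
row_key=S45: actual_date=NULL, scheduled_date=2024-08-21 → 2024-08-21
row_key=S50: actual_date=2024-08-08 → 2024-08-08
row_key=S65: actual_date=2024-10-14 → 2024-10-14
row_key=S66: actual_date=2024-07-03 → 2024-07-03
row_key=S68: actual_date=2024-06-03 → 2024-06-03
row_key=S75: actual_date=NULL, scheduled_date=NULL, requested_date=2024-08-21 → 2024-08-21
row_key=S81: actual_date=2024-10-03 → 2024-10-03

2024-03-27, 2024-01-21, 2024-04-27, 2024-08-21, 2024-08-21, 2024-08-08, 2024-10-14, 2024-07-03, 2024-06-03, 2024-08-21, 2024-10-03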